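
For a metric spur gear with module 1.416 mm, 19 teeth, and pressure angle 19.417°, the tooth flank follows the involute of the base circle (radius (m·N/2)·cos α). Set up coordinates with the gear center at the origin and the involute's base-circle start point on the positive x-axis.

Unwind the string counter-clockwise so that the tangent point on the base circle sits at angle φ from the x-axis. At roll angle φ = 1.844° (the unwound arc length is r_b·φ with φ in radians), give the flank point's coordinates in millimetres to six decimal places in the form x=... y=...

pitch radius r_p = m·N/2 = 1.416·19/2 = 13.452000
base radius r_b = r_p·cos α = 13.452000·cos 19.417° = 12.686905
roll angle φ = 1.844° = 0.03218387 rad
x = r_b·(cos φ + φ·sin φ) = 12.686905·(0.99948214 + 0.03218387·0.03217832) = 12.693474
y = r_b·(sin φ − φ·cos φ) = 12.686905·(0.03217832 − 0.03218387·0.99948214) = 0.000141

x=12.693474 y=0.000141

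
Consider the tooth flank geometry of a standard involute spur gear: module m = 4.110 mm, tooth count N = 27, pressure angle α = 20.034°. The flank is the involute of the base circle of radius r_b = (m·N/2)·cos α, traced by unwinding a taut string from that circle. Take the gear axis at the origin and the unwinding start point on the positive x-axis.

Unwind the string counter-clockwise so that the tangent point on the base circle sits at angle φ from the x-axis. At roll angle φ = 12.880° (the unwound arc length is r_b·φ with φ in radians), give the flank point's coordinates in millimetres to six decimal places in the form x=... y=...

x=53.428097 y=0.196395

pitch radius r_p = m·N/2 = 4.110·27/2 = 55.485000
base radius r_b = r_p·cos α = 55.485000·cos 20.034° = 52.127575
roll angle φ = 12.880° = 0.22479841 rad
x = r_b·(cos φ + φ·sin φ) = 52.127575·(0.97483906 + 0.22479841·0.22290985) = 53.428097
y = r_b·(sin φ − φ·cos φ) = 52.127575·(0.22290985 − 0.22479841·0.97483906) = 0.196395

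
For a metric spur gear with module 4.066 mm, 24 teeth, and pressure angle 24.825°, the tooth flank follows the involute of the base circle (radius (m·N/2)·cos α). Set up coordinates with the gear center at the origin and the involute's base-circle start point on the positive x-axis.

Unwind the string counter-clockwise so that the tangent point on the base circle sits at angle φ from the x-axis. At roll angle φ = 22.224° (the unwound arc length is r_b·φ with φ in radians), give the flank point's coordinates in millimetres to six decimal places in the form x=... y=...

pitch radius r_p = m·N/2 = 4.066·24/2 = 48.792000
base radius r_b = r_p·cos α = 48.792000·cos 24.825° = 44.283345
roll angle φ = 22.224° = 0.38788197 rad
x = r_b·(cos φ + φ·sin φ) = 44.283345·(0.92571223 + 0.38788197·0.37822858) = 47.490357
y = r_b·(sin φ − φ·cos φ) = 44.283345·(0.37822858 − 0.38788197·0.92571223) = 0.848535

x=47.490357 y=0.848535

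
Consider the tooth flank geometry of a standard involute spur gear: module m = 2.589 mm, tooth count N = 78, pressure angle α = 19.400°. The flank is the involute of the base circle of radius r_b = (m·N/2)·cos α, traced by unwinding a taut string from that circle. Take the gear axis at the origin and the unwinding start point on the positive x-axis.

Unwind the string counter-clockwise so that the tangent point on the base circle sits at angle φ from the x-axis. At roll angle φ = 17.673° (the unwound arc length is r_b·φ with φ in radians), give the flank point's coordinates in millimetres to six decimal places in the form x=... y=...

x=99.661545 y=0.922816

pitch radius r_p = m·N/2 = 2.589·78/2 = 100.971000
base radius r_b = r_p·cos α = 100.971000·cos 19.400° = 95.238135
roll angle φ = 17.673° = 0.30845204 rad
x = r_b·(cos φ + φ·sin φ) = 95.238135·(0.95280465 + 0.30845204·0.30358410) = 99.661545
y = r_b·(sin φ − φ·cos φ) = 95.238135·(0.30358410 − 0.30845204·0.95280465) = 0.922816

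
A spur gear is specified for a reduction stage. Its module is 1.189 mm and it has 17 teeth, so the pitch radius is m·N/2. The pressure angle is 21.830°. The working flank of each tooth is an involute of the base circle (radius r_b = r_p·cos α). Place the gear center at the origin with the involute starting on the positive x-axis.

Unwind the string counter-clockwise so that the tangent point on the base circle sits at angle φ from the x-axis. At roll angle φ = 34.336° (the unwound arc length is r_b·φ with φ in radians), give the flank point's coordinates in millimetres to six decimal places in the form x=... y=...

pitch radius r_p = m·N/2 = 1.189·17/2 = 10.106500
base radius r_b = r_p·cos α = 10.106500·cos 21.830° = 9.381776
roll angle φ = 34.336° = 0.59927625 rad
x = r_b·(cos φ + φ·sin φ) = 9.381776·(0.82574406 + 0.59927625·0.56404499) = 10.918162
y = r_b·(sin φ − φ·cos φ) = 9.381776·(0.56404499 − 0.59927625·0.82574406) = 0.649183

x=10.918162 y=0.649183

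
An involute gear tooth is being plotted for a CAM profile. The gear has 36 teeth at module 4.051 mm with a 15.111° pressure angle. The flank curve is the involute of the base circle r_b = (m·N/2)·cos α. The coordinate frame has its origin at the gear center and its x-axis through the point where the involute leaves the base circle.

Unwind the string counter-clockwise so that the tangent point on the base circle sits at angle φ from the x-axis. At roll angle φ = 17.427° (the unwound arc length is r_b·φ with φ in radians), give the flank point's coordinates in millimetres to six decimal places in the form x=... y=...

x=73.578043 y=0.654196

pitch radius r_p = m·N/2 = 4.051·36/2 = 72.918000
base radius r_b = r_p·cos α = 72.918000·cos 15.111° = 70.396685
roll angle φ = 17.427° = 0.30415853 rad
x = r_b·(cos φ + φ·sin φ) = 70.396685·(0.95409930 + 0.30415853·0.29949043) = 73.578043
y = r_b·(sin φ − φ·cos φ) = 70.396685·(0.29949043 − 0.30415853·0.95409930) = 0.654196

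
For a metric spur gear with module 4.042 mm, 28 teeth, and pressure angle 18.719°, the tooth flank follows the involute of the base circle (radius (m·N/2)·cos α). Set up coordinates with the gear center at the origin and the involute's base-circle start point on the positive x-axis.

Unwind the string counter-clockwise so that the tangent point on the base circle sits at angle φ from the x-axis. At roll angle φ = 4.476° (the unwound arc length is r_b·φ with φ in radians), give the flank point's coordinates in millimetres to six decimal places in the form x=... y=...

pitch radius r_p = m·N/2 = 4.042·28/2 = 56.588000
base radius r_b = r_p·cos α = 56.588000·cos 18.719° = 53.594716
roll angle φ = 4.476° = 0.07812094 rad
x = r_b·(cos φ + φ·sin φ) = 53.594716·(0.99695011 + 0.07812094·0.07804150) = 53.758008
y = r_b·(sin φ − φ·cos φ) = 53.594716·(0.07804150 − 0.07812094·0.99695011) = 0.008512

x=53.758008 y=0.008512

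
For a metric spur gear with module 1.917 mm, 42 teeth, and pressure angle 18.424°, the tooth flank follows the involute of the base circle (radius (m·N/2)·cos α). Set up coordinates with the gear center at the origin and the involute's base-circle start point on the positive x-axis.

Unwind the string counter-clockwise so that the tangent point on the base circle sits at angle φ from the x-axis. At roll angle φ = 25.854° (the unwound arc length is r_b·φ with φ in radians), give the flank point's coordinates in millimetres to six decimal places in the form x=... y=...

pitch radius r_p = m·N/2 = 1.917·42/2 = 40.257000
base radius r_b = r_p·cos α = 40.257000·cos 18.424° = 38.193576
roll angle φ = 25.854° = 0.45123742 rad
x = r_b·(cos φ + φ·sin φ) = 38.193576·(0.89990818 + 0.45123742·0.43607944) = 41.886266
y = r_b·(sin φ − φ·cos φ) = 38.193576·(0.43607944 − 0.45123742·0.89990818) = 1.146082

x=41.886266 y=1.146082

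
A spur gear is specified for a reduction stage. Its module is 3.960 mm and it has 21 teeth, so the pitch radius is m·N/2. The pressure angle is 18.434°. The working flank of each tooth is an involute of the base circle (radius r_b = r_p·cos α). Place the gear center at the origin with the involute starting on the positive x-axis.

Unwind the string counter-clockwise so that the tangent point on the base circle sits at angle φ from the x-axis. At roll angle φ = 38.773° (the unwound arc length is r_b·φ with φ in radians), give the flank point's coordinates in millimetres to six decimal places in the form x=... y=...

x=47.470580 y=3.891231

pitch radius r_p = m·N/2 = 3.960·21/2 = 41.580000
base radius r_b = r_p·cos α = 41.580000·cos 18.434° = 39.446469
roll angle φ = 38.773° = 0.67671651 rad
x = r_b·(cos φ + φ·sin φ) = 39.446469·(0.77963316 + 0.67671651·0.62623649) = 47.470580
y = r_b·(sin φ − φ·cos φ) = 39.446469·(0.62623649 − 0.67671651·0.77963316) = 3.891231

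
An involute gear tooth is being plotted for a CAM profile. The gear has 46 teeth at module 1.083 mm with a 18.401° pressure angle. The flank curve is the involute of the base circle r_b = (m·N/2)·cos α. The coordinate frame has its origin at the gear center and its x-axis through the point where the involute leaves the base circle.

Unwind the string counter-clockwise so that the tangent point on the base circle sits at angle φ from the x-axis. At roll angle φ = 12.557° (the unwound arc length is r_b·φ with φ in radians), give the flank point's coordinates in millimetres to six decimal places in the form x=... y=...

x=24.196240 y=0.082536

pitch radius r_p = m·N/2 = 1.083·46/2 = 24.909000
base radius r_b = r_p·cos α = 24.909000·cos 18.401° = 23.635415
roll angle φ = 12.557° = 0.21916099 rad
x = r_b·(cos φ + φ·sin φ) = 23.635415·(0.97608020 + 0.21916099·0.21741076) = 24.196240
y = r_b·(sin φ − φ·cos φ) = 23.635415·(0.21741076 − 0.21916099·0.97608020) = 0.082536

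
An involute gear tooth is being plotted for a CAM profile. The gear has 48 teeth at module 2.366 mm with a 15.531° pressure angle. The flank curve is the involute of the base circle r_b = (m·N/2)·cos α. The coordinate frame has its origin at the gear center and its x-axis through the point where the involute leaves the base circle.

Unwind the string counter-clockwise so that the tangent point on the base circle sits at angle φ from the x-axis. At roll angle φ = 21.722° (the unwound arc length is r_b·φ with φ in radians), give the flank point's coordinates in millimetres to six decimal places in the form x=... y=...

pitch radius r_p = m·N/2 = 2.366·48/2 = 56.784000
base radius r_b = r_p·cos α = 56.784000·cos 15.531° = 54.710573
roll angle φ = 21.722° = 0.37912042 rad
x = r_b·(cos φ + φ·sin φ) = 54.710573·(0.92899053 + 0.37912042·0.37010349) = 58.502252
y = r_b·(sin φ − φ·cos φ) = 54.710573·(0.37010349 − 0.37912042·0.92899053) = 0.979550

x=58.502252 y=0.979550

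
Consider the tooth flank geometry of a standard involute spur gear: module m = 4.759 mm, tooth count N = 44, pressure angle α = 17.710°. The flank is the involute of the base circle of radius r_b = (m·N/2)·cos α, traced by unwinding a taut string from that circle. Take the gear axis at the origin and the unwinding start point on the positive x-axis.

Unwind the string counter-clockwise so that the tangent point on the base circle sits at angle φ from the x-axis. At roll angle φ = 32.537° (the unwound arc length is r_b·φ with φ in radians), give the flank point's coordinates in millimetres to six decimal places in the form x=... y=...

pitch radius r_p = m·N/2 = 4.759·44/2 = 104.698000
base radius r_b = r_p·cos α = 104.698000·cos 17.710° = 99.736195
roll angle φ = 32.537° = 0.56787778 rad
x = r_b·(cos φ + φ·sin φ) = 99.736195·(0.84304430 + 0.56787778·0.53784413) = 114.544429
y = r_b·(sin φ − φ·cos φ) = 99.736195·(0.53784413 − 0.56787778·0.84304430) = 5.894211

x=114.544429 y=5.894211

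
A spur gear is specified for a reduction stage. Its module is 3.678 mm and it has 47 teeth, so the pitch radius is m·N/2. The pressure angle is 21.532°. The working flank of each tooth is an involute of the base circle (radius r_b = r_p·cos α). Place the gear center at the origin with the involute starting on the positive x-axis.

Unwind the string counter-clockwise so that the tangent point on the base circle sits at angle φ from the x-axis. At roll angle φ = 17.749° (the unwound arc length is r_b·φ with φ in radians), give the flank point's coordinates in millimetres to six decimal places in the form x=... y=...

x=84.166772 y=0.789080

pitch radius r_p = m·N/2 = 3.678·47/2 = 86.433000
base radius r_b = r_p·cos α = 86.433000·cos 21.532° = 80.401077
roll angle φ = 17.749° = 0.30977849 rad
x = r_b·(cos φ + φ·sin φ) = 80.401077·(0.95240112 + 0.30977849·0.30484768) = 84.166772
y = r_b·(sin φ − φ·cos φ) = 80.401077·(0.30484768 − 0.30977849·0.95240112) = 0.789080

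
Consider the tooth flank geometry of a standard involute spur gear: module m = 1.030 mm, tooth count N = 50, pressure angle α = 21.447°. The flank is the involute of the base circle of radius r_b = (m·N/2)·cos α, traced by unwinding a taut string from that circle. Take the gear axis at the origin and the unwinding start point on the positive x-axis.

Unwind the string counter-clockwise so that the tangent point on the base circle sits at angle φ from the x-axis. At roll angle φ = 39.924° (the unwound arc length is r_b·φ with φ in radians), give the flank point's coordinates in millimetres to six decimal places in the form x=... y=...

x=29.097959 y=2.573897

pitch radius r_p = m·N/2 = 1.030·50/2 = 25.750000
base radius r_b = r_p·cos α = 25.750000·cos 21.447° = 23.966972
roll angle φ = 39.924° = 0.69680525 rad
x = r_b·(cos φ + φ·sin φ) = 23.966972·(0.76689639 + 0.69680525·0.64177092) = 29.097959
y = r_b·(sin φ − φ·cos φ) = 23.966972·(0.64177092 − 0.69680525·0.76689639) = 2.573897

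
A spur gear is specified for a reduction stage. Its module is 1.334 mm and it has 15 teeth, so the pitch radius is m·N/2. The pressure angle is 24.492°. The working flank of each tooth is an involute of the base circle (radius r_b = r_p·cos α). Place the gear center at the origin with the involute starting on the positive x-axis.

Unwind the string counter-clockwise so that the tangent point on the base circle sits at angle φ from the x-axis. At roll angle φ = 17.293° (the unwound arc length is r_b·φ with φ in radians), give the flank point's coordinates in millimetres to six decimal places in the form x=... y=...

pitch radius r_p = m·N/2 = 1.334·15/2 = 10.005000
base radius r_b = r_p·cos α = 10.005000·cos 24.492° = 9.104742
roll angle φ = 17.293° = 0.30181979 rad
x = r_b·(cos φ + φ·sin φ) = 9.104742·(0.95479712 + 0.30181979·0.29725823) = 9.510044
y = r_b·(sin φ − φ·cos φ) = 9.104742·(0.29725823 − 0.30181979·0.95479712) = 0.082685

x=9.510044 y=0.082685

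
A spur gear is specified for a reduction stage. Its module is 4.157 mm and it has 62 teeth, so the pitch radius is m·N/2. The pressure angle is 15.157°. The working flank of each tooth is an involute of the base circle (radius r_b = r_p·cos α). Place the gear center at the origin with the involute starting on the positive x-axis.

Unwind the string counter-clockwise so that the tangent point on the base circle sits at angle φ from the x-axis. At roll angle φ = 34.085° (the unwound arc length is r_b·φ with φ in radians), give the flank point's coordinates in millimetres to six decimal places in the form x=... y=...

pitch radius r_p = m·N/2 = 4.157·62/2 = 128.867000
base radius r_b = r_p·cos α = 128.867000·cos 15.157° = 124.384103
roll angle φ = 34.085° = 0.59489548 rad
x = r_b·(cos φ + φ·sin φ) = 124.384103·(0.82820708 + 0.59489548·0.56042219) = 144.484537
y = r_b·(sin φ − φ·cos φ) = 124.384103·(0.56042219 − 0.59489548·0.82820708) = 8.423981

x=144.484537 y=8.423981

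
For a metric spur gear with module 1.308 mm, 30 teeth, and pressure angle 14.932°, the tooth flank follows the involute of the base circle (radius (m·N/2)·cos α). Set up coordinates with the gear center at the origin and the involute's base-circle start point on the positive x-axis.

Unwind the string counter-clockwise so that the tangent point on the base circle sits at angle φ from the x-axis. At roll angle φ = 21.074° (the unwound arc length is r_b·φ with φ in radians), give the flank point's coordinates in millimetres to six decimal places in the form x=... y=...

pitch radius r_p = m·N/2 = 1.308·30/2 = 19.620000
base radius r_b = r_p·cos α = 19.620000·cos 14.932° = 18.957478
roll angle φ = 21.074° = 0.36781069 rad
x = r_b·(cos φ + φ·sin φ) = 18.957478·(0.93311680 + 0.36781069·0.35957341) = 20.196761
y = r_b·(sin φ − φ·cos φ) = 18.957478·(0.35957341 − 0.36781069·0.93311680) = 0.310203

x=20.196761 y=0.310203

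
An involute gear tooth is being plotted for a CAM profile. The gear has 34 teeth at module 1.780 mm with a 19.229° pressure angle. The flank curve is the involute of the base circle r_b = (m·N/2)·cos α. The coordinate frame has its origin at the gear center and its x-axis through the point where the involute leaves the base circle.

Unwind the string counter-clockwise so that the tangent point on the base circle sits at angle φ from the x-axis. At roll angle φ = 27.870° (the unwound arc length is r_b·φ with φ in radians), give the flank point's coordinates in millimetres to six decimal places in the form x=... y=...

x=31.754610 y=1.070406

pitch radius r_p = m·N/2 = 1.780·34/2 = 30.260000
base radius r_b = r_p·cos α = 30.260000·cos 19.229° = 28.571788
roll angle φ = 27.870° = 0.48642326 rad
x = r_b·(cos φ + φ·sin φ) = 28.571788·(0.88401052 + 0.48642326·0.46746701) = 31.754610
y = r_b·(sin φ − φ·cos φ) = 28.571788·(0.46746701 − 0.48642326·0.88401052) = 1.070406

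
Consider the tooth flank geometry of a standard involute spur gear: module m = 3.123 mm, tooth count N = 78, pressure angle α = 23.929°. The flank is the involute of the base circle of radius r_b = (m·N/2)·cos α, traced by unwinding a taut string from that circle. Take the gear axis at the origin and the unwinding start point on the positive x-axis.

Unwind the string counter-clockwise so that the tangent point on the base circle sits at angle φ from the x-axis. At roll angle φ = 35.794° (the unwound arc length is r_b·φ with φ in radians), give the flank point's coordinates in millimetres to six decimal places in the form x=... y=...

x=130.978820 y=8.699660

pitch radius r_p = m·N/2 = 3.123·78/2 = 121.797000
base radius r_b = r_p·cos α = 121.797000·cos 23.929° = 111.328399
roll angle φ = 35.794° = 0.62472315 rad
x = r_b·(cos φ + φ·sin φ) = 111.328399·(0.81112507 + 0.62472315·0.58487274) = 130.978820
y = r_b·(sin φ − φ·cos φ) = 111.328399·(0.58487274 − 0.62472315·0.81112507) = 8.699660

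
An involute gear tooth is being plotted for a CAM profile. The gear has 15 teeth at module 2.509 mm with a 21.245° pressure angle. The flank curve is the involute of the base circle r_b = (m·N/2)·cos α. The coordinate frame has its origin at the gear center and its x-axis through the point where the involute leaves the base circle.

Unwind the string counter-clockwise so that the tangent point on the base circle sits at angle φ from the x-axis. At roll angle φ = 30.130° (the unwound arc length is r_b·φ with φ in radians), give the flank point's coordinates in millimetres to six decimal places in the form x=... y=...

x=19.798600 y=0.826888

pitch radius r_p = m·N/2 = 2.509·15/2 = 18.817500
base radius r_b = r_p·cos α = 18.817500·cos 21.245° = 17.538653
roll angle φ = 30.130° = 0.52586770 rad
x = r_b·(cos φ + φ·sin φ) = 17.538653·(0.86488871 + 0.52586770·0.50196366) = 19.798600
y = r_b·(sin φ − φ·cos φ) = 17.538653·(0.50196366 − 0.52586770·0.86488871) = 0.826888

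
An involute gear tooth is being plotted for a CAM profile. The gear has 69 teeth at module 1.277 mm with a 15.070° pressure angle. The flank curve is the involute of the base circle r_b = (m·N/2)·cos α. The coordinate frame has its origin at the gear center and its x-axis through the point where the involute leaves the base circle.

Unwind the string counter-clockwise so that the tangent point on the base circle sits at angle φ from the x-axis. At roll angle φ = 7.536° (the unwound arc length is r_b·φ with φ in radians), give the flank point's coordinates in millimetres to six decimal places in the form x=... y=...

pitch radius r_p = m·N/2 = 1.277·69/2 = 44.056500
base radius r_b = r_p·cos α = 44.056500·cos 15.070° = 42.541348
roll angle φ = 7.536° = 0.13152801 rad
x = r_b·(cos φ + φ·sin φ) = 42.541348·(0.99136265 + 0.13152801·0.13114911) = 42.907733
y = r_b·(sin φ − φ·cos φ) = 42.541348·(0.13114911 − 0.13152801·0.99136265) = 0.032210

x=42.907733 y=0.032210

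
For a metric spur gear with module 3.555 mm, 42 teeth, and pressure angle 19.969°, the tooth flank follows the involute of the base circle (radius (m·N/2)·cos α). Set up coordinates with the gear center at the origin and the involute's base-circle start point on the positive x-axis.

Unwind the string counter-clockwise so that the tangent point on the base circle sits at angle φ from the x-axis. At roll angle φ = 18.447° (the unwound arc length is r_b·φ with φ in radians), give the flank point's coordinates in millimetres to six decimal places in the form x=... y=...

pitch radius r_p = m·N/2 = 3.555·42/2 = 74.655000
base radius r_b = r_p·cos α = 74.655000·cos 19.969° = 70.166557
roll angle φ = 18.447° = 0.32196089 rad
x = r_b·(cos φ + φ·sin φ) = 70.166557·(0.94861676 + 0.32196089·0.31642730) = 73.709546
y = r_b·(sin φ − φ·cos φ) = 70.166557·(0.31642730 − 0.32196089·0.94861676) = 0.772520

x=73.709546 y=0.772520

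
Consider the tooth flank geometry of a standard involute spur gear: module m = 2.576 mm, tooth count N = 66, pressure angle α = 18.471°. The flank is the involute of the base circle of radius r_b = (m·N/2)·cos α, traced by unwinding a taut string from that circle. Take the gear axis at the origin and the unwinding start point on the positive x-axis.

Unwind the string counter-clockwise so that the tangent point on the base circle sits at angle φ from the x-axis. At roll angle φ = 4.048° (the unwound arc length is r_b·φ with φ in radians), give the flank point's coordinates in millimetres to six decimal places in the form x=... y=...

pitch radius r_p = m·N/2 = 2.576·66/2 = 85.008000
base radius r_b = r_p·cos α = 85.008000·cos 18.471° = 80.628739
roll angle φ = 4.048° = 0.07065093 rad
x = r_b·(cos φ + φ·sin φ) = 80.628739·(0.99750526 + 0.07065093·0.07059217) = 80.829720
y = r_b·(sin φ − φ·cos φ) = 80.628739·(0.07059217 − 0.07065093·0.99750526) = 0.009473

x=80.829720 y=0.009473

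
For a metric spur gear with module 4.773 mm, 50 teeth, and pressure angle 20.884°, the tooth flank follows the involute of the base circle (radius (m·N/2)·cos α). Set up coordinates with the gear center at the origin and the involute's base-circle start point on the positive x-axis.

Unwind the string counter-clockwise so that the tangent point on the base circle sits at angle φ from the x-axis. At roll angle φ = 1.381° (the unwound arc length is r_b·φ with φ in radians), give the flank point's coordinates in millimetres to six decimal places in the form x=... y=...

x=111.518211 y=0.000520

pitch radius r_p = m·N/2 = 4.773·50/2 = 119.325000
base radius r_b = r_p·cos α = 119.325000·cos 20.884° = 111.485832
roll angle φ = 1.381° = 0.02410300 rad
x = r_b·(cos φ + φ·sin φ) = 111.485832·(0.99970954 + 0.02410300·0.02410066) = 111.518211
y = r_b·(sin φ − φ·cos φ) = 111.485832·(0.02410066 − 0.02410300·0.99970954) = 0.000520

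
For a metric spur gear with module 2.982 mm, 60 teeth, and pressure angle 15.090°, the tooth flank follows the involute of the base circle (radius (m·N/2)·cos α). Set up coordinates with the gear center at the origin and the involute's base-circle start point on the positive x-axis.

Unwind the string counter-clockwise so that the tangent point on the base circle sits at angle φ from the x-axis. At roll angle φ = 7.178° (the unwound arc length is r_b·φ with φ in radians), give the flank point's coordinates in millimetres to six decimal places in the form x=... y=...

x=87.050421 y=0.056523

pitch radius r_p = m·N/2 = 2.982·60/2 = 89.460000
base radius r_b = r_p·cos α = 89.460000·cos 15.090° = 86.375248
roll angle φ = 7.178° = 0.12527973 rad
x = r_b·(cos φ + φ·sin φ) = 86.375248·(0.99216275 + 0.12527973·0.12495228) = 87.050421
y = r_b·(sin φ − φ·cos φ) = 86.375248·(0.12495228 − 0.12527973·0.99216275) = 0.056523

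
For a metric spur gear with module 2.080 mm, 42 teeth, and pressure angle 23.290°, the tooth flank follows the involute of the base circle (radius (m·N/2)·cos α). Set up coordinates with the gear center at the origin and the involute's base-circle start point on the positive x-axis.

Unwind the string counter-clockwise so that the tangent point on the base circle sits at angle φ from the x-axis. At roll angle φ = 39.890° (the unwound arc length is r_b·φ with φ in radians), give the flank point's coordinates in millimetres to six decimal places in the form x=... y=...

pitch radius r_p = m·N/2 = 2.080·42/2 = 43.680000
base radius r_b = r_p·cos α = 43.680000·cos 23.290° = 40.120753
roll angle φ = 39.890° = 0.69621184 rad
x = r_b·(cos φ + φ·sin φ) = 40.120753·(0.76727709 + 0.69621184·0.64131573) = 48.697314
y = r_b·(sin φ − φ·cos φ) = 40.120753·(0.64131573 − 0.69621184·0.76727709) = 4.298069

x=48.697314 y=4.298069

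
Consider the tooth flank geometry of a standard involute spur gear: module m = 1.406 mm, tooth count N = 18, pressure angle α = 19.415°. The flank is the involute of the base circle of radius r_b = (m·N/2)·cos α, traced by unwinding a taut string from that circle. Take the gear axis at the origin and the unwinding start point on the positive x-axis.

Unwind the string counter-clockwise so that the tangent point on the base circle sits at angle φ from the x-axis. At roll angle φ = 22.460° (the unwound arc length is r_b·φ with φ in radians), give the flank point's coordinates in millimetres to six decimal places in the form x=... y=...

x=12.816464 y=0.235968

pitch radius r_p = m·N/2 = 1.406·18/2 = 12.654000
base radius r_b = r_p·cos α = 12.654000·cos 19.415° = 11.934439
roll angle φ = 22.460° = 0.39200095 rad
x = r_b·(cos φ + φ·sin φ) = 11.934439·(0.92414647 + 0.39200095·0.38203835) = 12.816464
y = r_b·(sin φ − φ·cos φ) = 11.934439·(0.38203835 − 0.39200095·0.92414647) = 0.235968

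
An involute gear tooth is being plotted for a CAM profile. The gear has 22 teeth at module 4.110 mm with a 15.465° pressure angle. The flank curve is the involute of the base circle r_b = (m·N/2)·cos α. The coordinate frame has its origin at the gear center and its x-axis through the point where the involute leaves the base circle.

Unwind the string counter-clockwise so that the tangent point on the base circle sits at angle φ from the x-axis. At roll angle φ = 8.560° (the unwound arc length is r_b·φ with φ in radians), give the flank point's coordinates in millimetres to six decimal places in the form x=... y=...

x=44.056680 y=0.048326

pitch radius r_p = m·N/2 = 4.110·22/2 = 45.210000
base radius r_b = r_p·cos α = 45.210000·cos 15.465° = 43.573105
roll angle φ = 8.560° = 0.14940018 rad
x = r_b·(cos φ + φ·sin φ) = 43.573105·(0.98886054 + 0.14940018·0.14884502) = 44.056680
y = r_b·(sin φ − φ·cos φ) = 43.573105·(0.14884502 − 0.14940018·0.98886054) = 0.048326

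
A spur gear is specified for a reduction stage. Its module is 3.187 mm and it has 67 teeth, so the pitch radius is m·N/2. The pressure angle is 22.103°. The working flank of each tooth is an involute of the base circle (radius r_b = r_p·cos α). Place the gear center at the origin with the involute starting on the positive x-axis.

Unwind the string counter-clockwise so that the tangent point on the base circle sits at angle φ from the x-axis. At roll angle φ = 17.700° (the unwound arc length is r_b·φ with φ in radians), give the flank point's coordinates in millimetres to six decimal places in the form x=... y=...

pitch radius r_p = m·N/2 = 3.187·67/2 = 106.764500
base radius r_b = r_p·cos α = 106.764500·cos 22.103° = 98.918263
roll angle φ = 17.700° = 0.30892328 rad
x = r_b·(cos φ + φ·sin φ) = 98.918263·(0.95266148 + 0.30892328·0.30403306) = 103.526308
y = r_b·(sin φ − φ·cos φ) = 98.918263·(0.30403306 − 0.30892328·0.95266148) = 0.962846

x=103.526308 y=0.962846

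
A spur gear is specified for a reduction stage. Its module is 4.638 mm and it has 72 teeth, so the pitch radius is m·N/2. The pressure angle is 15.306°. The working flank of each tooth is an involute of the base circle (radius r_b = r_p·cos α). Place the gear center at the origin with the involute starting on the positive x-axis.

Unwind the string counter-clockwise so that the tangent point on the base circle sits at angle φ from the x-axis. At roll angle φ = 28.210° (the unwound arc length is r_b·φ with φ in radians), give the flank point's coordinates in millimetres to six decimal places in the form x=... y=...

pitch radius r_p = m·N/2 = 4.638·72/2 = 166.968000
base radius r_b = r_p·cos α = 166.968000·cos 15.306° = 161.045608
roll angle φ = 28.210° = 0.49235738 rad
x = r_b·(cos φ + φ·sin φ) = 161.045608·(0.88122096 + 0.49235738·0.47270457) = 179.398454
y = r_b·(sin φ − φ·cos φ) = 161.045608·(0.47270457 − 0.49235738·0.88122096) = 6.253228

x=179.398454 y=6.253228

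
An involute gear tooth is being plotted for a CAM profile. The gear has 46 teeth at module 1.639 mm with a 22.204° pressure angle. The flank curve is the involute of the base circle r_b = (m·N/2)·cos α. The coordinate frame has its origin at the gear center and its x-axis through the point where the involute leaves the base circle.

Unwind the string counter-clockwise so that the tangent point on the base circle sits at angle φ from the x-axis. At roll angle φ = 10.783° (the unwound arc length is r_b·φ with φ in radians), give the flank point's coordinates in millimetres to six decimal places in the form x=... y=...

x=35.514172 y=0.077274

pitch radius r_p = m·N/2 = 1.639·46/2 = 37.697000
base radius r_b = r_p·cos α = 37.697000·cos 22.204° = 34.901549
roll angle φ = 10.783° = 0.18819885 rad
x = r_b·(cos φ + φ·sin φ) = 34.901549·(0.98234280 + 0.18819885·0.18708986) = 35.514172
y = r_b·(sin φ − φ·cos φ) = 34.901549·(0.18708986 − 0.18819885·0.98234280) = 0.077274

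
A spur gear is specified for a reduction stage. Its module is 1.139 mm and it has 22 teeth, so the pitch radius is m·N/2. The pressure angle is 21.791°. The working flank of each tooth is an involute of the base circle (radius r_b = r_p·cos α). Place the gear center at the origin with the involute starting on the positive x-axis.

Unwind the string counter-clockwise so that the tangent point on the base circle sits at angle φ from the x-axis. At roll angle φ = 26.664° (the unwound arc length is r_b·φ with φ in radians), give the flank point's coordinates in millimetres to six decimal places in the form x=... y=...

x=12.826116 y=0.382447

pitch radius r_p = m·N/2 = 1.139·22/2 = 12.529000
base radius r_b = r_p·cos α = 12.529000·cos 21.791° = 11.633730
roll angle φ = 26.664° = 0.46537459 rad
x = r_b·(cos φ + φ·sin φ) = 11.633730·(0.89365353 + 0.46537459·0.44875759) = 12.826116
y = r_b·(sin φ − φ·cos φ) = 11.633730·(0.44875759 − 0.46537459·0.89365353) = 0.382447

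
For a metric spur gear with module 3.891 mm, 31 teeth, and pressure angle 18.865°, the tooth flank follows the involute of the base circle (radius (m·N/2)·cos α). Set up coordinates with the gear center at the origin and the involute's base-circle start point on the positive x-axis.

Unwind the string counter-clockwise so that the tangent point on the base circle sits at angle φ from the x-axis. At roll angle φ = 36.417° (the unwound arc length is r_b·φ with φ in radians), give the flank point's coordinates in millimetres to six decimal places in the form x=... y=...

pitch radius r_p = m·N/2 = 3.891·31/2 = 60.310500
base radius r_b = r_p·cos α = 60.310500·cos 18.865° = 57.070804
roll angle φ = 36.417° = 0.63559655 rad
x = r_b·(cos φ + φ·sin φ) = 57.070804·(0.80471769 + 0.63559655·0.59365768) = 67.460228
y = r_b·(sin φ − φ·cos φ) = 57.070804·(0.59365768 − 0.63559655·0.80471769) = 4.690186

x=67.460228 y=4.690186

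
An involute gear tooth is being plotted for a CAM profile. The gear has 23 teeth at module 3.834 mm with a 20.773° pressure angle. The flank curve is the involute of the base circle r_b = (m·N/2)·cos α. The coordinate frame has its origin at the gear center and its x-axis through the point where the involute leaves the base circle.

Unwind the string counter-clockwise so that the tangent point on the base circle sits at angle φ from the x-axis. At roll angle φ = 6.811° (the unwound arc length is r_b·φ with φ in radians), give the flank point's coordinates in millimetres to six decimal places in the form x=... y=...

x=41.515020 y=0.023051

pitch radius r_p = m·N/2 = 3.834·23/2 = 44.091000
base radius r_b = r_p·cos α = 44.091000·cos 20.773° = 41.224773
roll angle φ = 6.811° = 0.11887438 rad
x = r_b·(cos φ + φ·sin φ) = 41.224773·(0.99294276 + 0.11887438·0.11859460) = 41.515020
y = r_b·(sin φ − φ·cos φ) = 41.224773·(0.11859460 − 0.11887438·0.99294276) = 0.023051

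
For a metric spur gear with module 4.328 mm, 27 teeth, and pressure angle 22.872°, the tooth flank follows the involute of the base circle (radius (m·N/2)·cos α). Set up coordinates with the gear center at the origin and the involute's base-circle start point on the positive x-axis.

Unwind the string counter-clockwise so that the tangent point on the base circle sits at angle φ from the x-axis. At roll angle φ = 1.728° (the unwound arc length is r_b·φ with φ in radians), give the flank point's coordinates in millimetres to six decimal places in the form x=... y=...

pitch radius r_p = m·N/2 = 4.328·27/2 = 58.428000
base radius r_b = r_p·cos α = 58.428000·cos 22.872° = 53.834125
roll angle φ = 1.728° = 0.03015929 rad
x = r_b·(cos φ + φ·sin φ) = 53.834125·(0.99954524 + 0.03015929·0.03015472) = 53.858603
y = r_b·(sin φ − φ·cos φ) = 53.834125·(0.03015472 − 0.03015929·0.99954524) = 0.000492

x=53.858603 y=0.000492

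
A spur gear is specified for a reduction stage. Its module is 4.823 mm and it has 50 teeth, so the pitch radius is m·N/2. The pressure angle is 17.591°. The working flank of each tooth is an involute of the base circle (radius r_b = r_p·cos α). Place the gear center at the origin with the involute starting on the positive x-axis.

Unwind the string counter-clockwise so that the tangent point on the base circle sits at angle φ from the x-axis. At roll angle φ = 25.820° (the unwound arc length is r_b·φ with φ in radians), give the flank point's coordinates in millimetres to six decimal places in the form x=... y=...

pitch radius r_p = m·N/2 = 4.823·50/2 = 120.575000
base radius r_b = r_p·cos α = 120.575000·cos 17.591° = 114.936690
roll angle φ = 25.820° = 0.45064401 rad
x = r_b·(cos φ + φ·sin φ) = 114.936690·(0.90016679 + 0.45064401·0.43554534) = 126.021494
y = r_b·(sin φ − φ·cos φ) = 114.936690·(0.43554534 − 0.45064401·0.90016679) = 3.435523

x=126.021494 y=3.435523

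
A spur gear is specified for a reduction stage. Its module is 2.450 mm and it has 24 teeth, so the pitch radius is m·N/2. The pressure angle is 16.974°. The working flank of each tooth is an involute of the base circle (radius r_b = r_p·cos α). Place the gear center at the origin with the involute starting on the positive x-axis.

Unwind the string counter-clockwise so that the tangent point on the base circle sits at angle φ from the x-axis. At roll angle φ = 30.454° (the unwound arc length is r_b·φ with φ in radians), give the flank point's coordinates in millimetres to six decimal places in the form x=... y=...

pitch radius r_p = m·N/2 = 2.450·24/2 = 29.400000
base radius r_b = r_p·cos α = 29.400000·cos 16.974° = 28.119258
roll angle φ = 30.454° = 0.53152257 rad
x = r_b·(cos φ + φ·sin φ) = 28.119258·(0.86203636 + 0.53152257·0.50684644) = 31.815159
y = r_b·(sin φ − φ·cos φ) = 28.119258·(0.50684644 − 0.53152257·0.86203636) = 1.368133

x=31.815159 y=1.368133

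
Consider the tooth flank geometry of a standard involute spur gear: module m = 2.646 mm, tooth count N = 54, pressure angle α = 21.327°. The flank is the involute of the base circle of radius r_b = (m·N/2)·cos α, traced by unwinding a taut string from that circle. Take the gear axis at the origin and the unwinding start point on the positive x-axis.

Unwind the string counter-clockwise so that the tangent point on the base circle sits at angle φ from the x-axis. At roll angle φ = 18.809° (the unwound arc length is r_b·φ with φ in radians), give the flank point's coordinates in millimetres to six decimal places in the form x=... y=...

pitch radius r_p = m·N/2 = 2.646·54/2 = 71.442000
base radius r_b = r_p·cos α = 71.442000·cos 21.327° = 66.549648
roll angle φ = 18.809° = 0.32827898 rad
x = r_b·(cos φ + φ·sin φ) = 66.549648·(0.94659863 + 0.32827898·0.32241439) = 70.039544
y = r_b·(sin φ − φ·cos φ) = 66.549648·(0.32241439 − 0.32827898·0.94659863) = 0.776366

x=70.039544 y=0.776366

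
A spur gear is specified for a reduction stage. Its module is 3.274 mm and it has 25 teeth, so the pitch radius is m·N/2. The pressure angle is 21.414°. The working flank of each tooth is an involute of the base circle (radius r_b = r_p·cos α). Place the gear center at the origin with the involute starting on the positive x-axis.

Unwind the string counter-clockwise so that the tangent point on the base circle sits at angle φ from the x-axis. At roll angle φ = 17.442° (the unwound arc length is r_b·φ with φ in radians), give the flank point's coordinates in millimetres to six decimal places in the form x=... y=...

pitch radius r_p = m·N/2 = 3.274·25/2 = 40.925000
base radius r_b = r_p·cos α = 40.925000·cos 21.414° = 38.099809
roll angle φ = 17.442° = 0.30442033 rad
x = r_b·(cos φ + φ·sin φ) = 38.099809·(0.95402086 + 0.30442033·0.29974021) = 39.824507
y = r_b·(sin φ − φ·cos φ) = 38.099809·(0.29974021 − 0.30442033·0.95402086) = 0.354971

x=39.824507 y=0.354971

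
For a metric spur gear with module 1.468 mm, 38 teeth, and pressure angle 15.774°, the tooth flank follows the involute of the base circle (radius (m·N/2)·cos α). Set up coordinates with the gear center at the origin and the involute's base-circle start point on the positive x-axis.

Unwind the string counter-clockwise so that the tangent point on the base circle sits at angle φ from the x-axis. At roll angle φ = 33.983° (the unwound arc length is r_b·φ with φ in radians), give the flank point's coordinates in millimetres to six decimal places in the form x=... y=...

pitch radius r_p = m·N/2 = 1.468·38/2 = 27.892000
base radius r_b = r_p·cos α = 27.892000·cos 15.774° = 26.841628
roll angle φ = 33.983° = 0.59311524 rad
x = r_b·(cos φ + φ·sin φ) = 26.841628·(0.82920345 + 0.59311524·0.55894690) = 31.155705
y = r_b·(sin φ − φ·cos φ) = 26.841628·(0.55894690 − 0.59311524·0.82920345) = 1.801978

x=31.155705 y=1.801978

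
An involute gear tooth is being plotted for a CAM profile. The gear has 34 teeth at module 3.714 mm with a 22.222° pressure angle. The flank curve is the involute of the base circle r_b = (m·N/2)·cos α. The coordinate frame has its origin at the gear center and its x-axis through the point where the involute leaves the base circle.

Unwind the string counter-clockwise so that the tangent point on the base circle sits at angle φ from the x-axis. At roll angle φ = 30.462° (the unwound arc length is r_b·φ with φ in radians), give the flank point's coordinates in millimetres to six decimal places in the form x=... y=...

pitch radius r_p = m·N/2 = 3.714·34/2 = 63.138000
base radius r_b = r_p·cos α = 63.138000·cos 22.222° = 58.448453
roll angle φ = 30.462° = 0.53166220 rad
x = r_b·(cos φ + φ·sin φ) = 58.448453·(0.86196558 + 0.53166220·0.50696680) = 66.134463
y = r_b·(sin φ − φ·cos φ) = 58.448453·(0.50696680 − 0.53166220·0.86196558) = 2.845989

x=66.134463 y=2.845989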